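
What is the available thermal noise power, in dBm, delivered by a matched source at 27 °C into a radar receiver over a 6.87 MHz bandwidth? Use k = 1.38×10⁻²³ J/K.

−105.5 dBm

T = 27 °C + 273.15 = 300.15 K
P_n = kTB = 1.38×10⁻²³ × 300.15 × 6.87×10⁶ = 2.85×10⁻¹⁴ W
In dBm: 10 log₁₀(2.85×10⁻¹⁴ / 10⁻³) = −105.5 dBm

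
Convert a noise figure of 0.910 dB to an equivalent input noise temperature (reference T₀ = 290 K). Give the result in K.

F = 10^(0.910/10) = 1.2331
T_e = (F − 1)·T₀ = (1.2331 − 1) × 290 = 67.6 K

67.6 K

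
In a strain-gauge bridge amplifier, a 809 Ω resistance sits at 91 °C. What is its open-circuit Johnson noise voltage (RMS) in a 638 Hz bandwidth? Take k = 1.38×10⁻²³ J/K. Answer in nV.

102 nV

T = 91 °C + 273.15 = 364.15 K
V_n = √(4kTRB)
4kTRB = 4 × 1.38×10⁻²³ × 364.15 × 8.09×10² × 6.38×10² = 1.04×10⁻¹⁴ V²
V_n = √(1.04×10⁻¹⁴) = 1.02×10⁻⁷ V = 102 nV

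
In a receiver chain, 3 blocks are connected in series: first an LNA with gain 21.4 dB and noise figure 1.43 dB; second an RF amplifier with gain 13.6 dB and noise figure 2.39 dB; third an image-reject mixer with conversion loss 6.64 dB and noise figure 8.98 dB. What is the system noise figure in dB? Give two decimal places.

1.45 dB

Convert to linear (a loss of L dB is a gain of −L dB): F_i = 10^(NF_i/10), G_i = 10^(G_i,dB/10)
  Stage 1: F_1 = 10^(1.43/10) = 1.390, G_1 = 10^(21.4/10) = 138.0
  Stage 2: F_2 = 10^(2.39/10) = 1.734, G_2 = 10^(13.6/10) = 22.91
  Stage 3: F_3 = 10^(8.98/10) = 7.907, G_3 = 10^(−6.64/10) = 0.2168
Friis cascade:
  F = 1.390 + (1.734 − 1)/138.0 + (7.907 − 1)/3162 = 1.397
NF = 10 log₁₀(1.397) = 1.45 dB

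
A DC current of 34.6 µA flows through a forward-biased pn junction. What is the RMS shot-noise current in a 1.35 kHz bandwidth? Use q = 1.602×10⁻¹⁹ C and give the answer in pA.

I_n = √(2qI·B)
2qI·B = 2 × 1.602×10⁻¹⁹ × 3.46×10⁻⁵ × 1.35×10³ = 1.50×10⁻²⁰ A²
I_n = √(1.50×10⁻²⁰) = 1.22×10⁻¹⁰ A = 122 pA

122 pA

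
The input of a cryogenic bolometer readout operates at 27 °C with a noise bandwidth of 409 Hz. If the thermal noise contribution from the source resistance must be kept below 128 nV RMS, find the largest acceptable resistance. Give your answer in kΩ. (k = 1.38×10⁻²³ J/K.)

T = 27 °C + 273.15 = 300.15 K
Johnson–Nyquist: V_n = √(4kTRB) ⇒ R = V_n² / (4kTB)
4kTB = 4 × 1.38×10⁻²³ × 300.15 × 4.09×10² = 6.78×10⁻¹⁸
R = (1.28×10⁻⁷)² / 6.78×10⁻¹⁸ = 2.42×10³ Ω = 2.42 kΩ

2.42 kΩ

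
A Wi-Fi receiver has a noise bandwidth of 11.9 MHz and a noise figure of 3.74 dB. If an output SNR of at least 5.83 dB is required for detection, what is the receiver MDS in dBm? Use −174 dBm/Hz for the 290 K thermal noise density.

Sensitivity = −174 + 10 log₁₀(B) + NF + SNR_min
= −174 + 70.76 + 3.74 + 5.83
= −93.67 dBm → −93.7 dBm

−93.7 dBm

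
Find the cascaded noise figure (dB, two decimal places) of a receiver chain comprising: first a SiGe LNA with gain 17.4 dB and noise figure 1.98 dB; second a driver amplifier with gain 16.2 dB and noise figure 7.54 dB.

2.21 dB

Convert to linear (a loss of L dB is a gain of −L dB): F_i = 10^(NF_i/10), G_i = 10^(G_i,dB/10)
  Stage 1: F_1 = 10^(1.98/10) = 1.578, G_1 = 10^(17.4/10) = 54.95
  Stage 2: F_2 = 10^(7.54/10) = 5.675, G_2 = 10^(16.2/10) = 41.69
Friis cascade:
  F = 1.578 + (5.675 − 1)/54.95 = 1.663
NF = 10 log₁₀(1.663) = 2.21 dB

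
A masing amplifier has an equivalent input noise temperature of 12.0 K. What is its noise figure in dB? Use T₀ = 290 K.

0.176 dB

F = 1 + T_e/T₀ = 1 + 12.0/290 = 1.04138
NF = 10 log₁₀(1.04138) = 0.176 dB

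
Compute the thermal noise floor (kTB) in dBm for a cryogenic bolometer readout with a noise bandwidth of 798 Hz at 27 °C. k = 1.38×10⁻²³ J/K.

T = 27 °C + 273.15 = 300.15 K
P_n = kTB = 1.38×10⁻²³ × 300.15 × 7.98×10² = 3.31×10⁻¹⁸ W
In dBm: 10 log₁₀(3.31×10⁻¹⁸ / 10⁻³) = −144.8 dBm

−144.8 dBm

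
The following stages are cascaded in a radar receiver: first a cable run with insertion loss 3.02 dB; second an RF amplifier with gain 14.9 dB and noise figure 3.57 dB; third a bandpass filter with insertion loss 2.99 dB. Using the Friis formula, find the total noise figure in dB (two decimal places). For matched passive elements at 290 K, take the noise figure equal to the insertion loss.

Convert to linear (a loss of L dB is a gain of −L dB): F_i = 10^(NF_i/10), G_i = 10^(G_i,dB/10)
  Stage 1: F_1 = 10^(3.02/10) = 2.004, G_1 = 10^(−3.02/10) = 0.4989
  Stage 2: F_2 = 10^(3.57/10) = 2.275, G_2 = 10^(14.9/10) = 30.90
  Stage 3: F_3 = 10^(2.99/10) = 1.991, G_3 = 10^(−2.99/10) = 0.5023
Friis cascade:
  F = 2.004 + (2.275 − 1)/0.4989 + (1.991 − 1)/15.42 = 4.625
NF = 10 log₁₀(4.625) = 6.65 dB

6.65 dB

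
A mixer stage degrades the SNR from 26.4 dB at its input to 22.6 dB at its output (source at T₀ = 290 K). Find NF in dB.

3.8 dB

NF (dB) = SNR_in(dB) − SNR_out(dB) when the source is at T₀
NF = 26.4 − 22.6 = 3.8 dB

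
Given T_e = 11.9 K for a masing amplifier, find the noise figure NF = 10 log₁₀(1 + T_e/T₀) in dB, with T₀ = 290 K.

0.175 dB

F = 1 + T_e/T₀ = 1 + 11.9/290 = 1.04103
NF = 10 log₁₀(1.04103) = 0.175 dB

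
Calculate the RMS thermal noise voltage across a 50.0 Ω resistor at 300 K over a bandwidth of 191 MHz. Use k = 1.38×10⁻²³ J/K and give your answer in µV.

12.6 µV

V_n = √(4kTRB)
4kTRB = 4 × 1.38×10⁻²³ × 300 × 5.00×10¹ × 1.91×10⁸ = 1.58×10⁻¹⁰ V²
V_n = √(1.58×10⁻¹⁰) = 1.26×10⁻⁵ V = 12.6 µV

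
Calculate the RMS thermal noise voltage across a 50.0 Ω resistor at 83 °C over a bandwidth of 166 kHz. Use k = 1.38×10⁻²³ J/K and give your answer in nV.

404 nV

T = 83 °C + 273.15 = 356.15 K
V_n = √(4kTRB)
4kTRB = 4 × 1.38×10⁻²³ × 356.15 × 5.00×10¹ × 1.66×10⁵ = 1.63×10⁻¹³ V²
V_n = √(1.63×10⁻¹³) = 4.04×10⁻⁷ V = 404 nV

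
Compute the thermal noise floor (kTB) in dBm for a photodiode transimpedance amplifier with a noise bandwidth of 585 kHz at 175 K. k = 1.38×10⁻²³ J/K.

P_n = kTB = 1.38×10⁻²³ × 175 × 5.85×10⁵ = 1.41×10⁻¹⁵ W
In dBm: 10 log₁₀(1.41×10⁻¹⁵ / 10⁻³) = −118.5 dBm

−118.5 dBm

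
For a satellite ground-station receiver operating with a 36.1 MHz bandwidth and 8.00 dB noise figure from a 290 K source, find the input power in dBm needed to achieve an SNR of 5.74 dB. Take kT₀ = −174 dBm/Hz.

Sensitivity = −174 + 10 log₁₀(B) + NF + SNR_min
= −174 + 75.58 + 8.00 + 5.74
= −84.68 dBm → −84.7 dBm

−84.7 dBm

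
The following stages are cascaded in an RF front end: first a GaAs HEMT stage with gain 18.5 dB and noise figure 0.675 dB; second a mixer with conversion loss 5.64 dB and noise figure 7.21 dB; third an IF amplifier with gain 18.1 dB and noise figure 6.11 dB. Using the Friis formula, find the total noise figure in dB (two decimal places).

Convert to linear (a loss of L dB is a gain of −L dB): F_i = 10^(NF_i/10), G_i = 10^(G_i,dB/10)
  Stage 1: F_1 = 10^(0.675/10) = 1.168, G_1 = 10^(18.5/10) = 70.79
  Stage 2: F_2 = 10^(7.21/10) = 5.260, G_2 = 10^(−5.64/10) = 0.2729
  Stage 3: F_3 = 10^(6.11/10) = 4.083, G_3 = 10^(18.1/10) = 64.57
Friis cascade:
  F = 1.168 + (5.260 − 1)/70.79 + (4.083 − 1)/19.32 = 1.388
NF = 10 log₁₀(1.388) = 1.42 dB

1.42 dB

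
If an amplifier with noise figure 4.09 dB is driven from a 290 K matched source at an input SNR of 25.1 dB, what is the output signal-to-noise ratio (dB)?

By definition F = SNR_in/SNR_out, so in dB: SNR_out = SNR_in − NF
SNR_out = 25.1 − 4.09 = 21.01 dB

21.01 dB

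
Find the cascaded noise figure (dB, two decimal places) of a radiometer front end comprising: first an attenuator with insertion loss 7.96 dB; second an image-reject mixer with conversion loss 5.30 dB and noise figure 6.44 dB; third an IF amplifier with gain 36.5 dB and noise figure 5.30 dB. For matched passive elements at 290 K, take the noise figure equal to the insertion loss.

Convert to linear (a loss of L dB is a gain of −L dB): F_i = 10^(NF_i/10), G_i = 10^(G_i,dB/10)
  Stage 1: F_1 = 10^(7.96/10) = 6.252, G_1 = 10^(−7.96/10) = 0.1600
  Stage 2: F_2 = 10^(6.44/10) = 4.406, G_2 = 10^(−5.30/10) = 0.2951
  Stage 3: F_3 = 10^(5.30/10) = 3.388, G_3 = 10^(36.5/10) = 4467
Friis cascade:
  F = 6.252 + (4.406 − 1)/0.1600 + (3.388 − 1)/0.04721 = 78.14
NF = 10 log₁₀(78.14) = 18.93 dB

18.93 dB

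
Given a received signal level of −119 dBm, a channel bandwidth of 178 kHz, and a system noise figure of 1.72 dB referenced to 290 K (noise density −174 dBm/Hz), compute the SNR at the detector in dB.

Noise floor: N = −174 + 10 log₁₀(B) + NF
10 log₁₀(1.78×10⁵) = 52.5 dB
N = −174 + 52.5 + 1.72 = −119.78 dBm
SNR = P_sig − N = −119 − (−119.78) = 0.78 dB → 0.8 dB

0.8 dB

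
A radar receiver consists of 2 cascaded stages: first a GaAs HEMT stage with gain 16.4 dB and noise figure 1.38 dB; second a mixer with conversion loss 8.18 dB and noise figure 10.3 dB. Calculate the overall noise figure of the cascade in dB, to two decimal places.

2.03 dB

Convert to linear (a loss of L dB is a gain of −L dB): F_i = 10^(NF_i/10), G_i = 10^(G_i,dB/10)
  Stage 1: F_1 = 10^(1.38/10) = 1.374, G_1 = 10^(16.4/10) = 43.65
  Stage 2: F_2 = 10^(10.3/10) = 10.72, G_2 = 10^(−8.18/10) = 0.1521
Friis cascade:
  F = 1.374 + (10.72 − 1)/43.65 = 1.597
NF = 10 log₁₀(1.597) = 2.03 dB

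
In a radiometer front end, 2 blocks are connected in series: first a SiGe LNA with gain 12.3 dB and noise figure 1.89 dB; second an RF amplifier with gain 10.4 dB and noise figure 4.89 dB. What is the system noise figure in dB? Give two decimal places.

Convert to linear (a loss of L dB is a gain of −L dB): F_i = 10^(NF_i/10), G_i = 10^(G_i,dB/10)
  Stage 1: F_1 = 10^(1.89/10) = 1.545, G_1 = 10^(12.3/10) = 16.98
  Stage 2: F_2 = 10^(4.89/10) = 3.083, G_2 = 10^(10.4/10) = 10.96
Friis cascade:
  F = 1.545 + (3.083 − 1)/16.98 = 1.668
NF = 10 log₁₀(1.668) = 2.22 dB

2.22 dB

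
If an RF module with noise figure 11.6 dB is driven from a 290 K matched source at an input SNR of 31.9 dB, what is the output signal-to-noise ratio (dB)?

20.3 dB

By definition F = SNR_in/SNR_out, so in dB: SNR_out = SNR_in − NF
SNR_out = 31.9 − 11.6 = 20.3 dB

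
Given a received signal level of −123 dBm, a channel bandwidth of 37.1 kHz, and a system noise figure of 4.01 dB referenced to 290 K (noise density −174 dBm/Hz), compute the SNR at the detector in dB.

1.3 dB

Noise floor: N = −174 + 10 log₁₀(B) + NF
10 log₁₀(3.71×10⁴) = 45.69 dB
N = −174 + 45.69 + 4.01 = −124.30 dBm
SNR = P_sig − N = −123 − (−124.30) = 1.30 dB → 1.3 dB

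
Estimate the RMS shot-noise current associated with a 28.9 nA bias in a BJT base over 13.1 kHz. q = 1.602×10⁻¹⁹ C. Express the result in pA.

I_n = √(2qI·B)
2qI·B = 2 × 1.602×10⁻¹⁹ × 2.89×10⁻⁸ × 1.31×10⁴ = 1.21×10⁻²² A²
I_n = √(1.21×10⁻²²) = 1.10×10⁻¹¹ A = 11.0 pA

11.0 pA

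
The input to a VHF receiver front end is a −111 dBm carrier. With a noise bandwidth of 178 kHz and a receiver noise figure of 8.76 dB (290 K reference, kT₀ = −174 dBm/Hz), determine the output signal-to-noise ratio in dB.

1.7 dB

Noise floor: N = −174 + 10 log₁₀(B) + NF
10 log₁₀(1.78×10⁵) = 52.5 dB
N = −174 + 52.5 + 8.76 = −112.74 dBm
SNR = P_sig − N = −111 − (−112.74) = 1.74 dB → 1.7 dB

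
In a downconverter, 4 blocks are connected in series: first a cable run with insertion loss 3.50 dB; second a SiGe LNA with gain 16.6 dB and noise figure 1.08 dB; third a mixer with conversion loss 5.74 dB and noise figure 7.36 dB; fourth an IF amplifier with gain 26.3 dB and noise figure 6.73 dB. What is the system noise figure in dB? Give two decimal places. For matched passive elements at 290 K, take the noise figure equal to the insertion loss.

Convert to linear (a loss of L dB is a gain of −L dB): F_i = 10^(NF_i/10), G_i = 10^(G_i,dB/10)
  Stage 1: F_1 = 10^(3.50/10) = 2.239, G_1 = 10^(−3.50/10) = 0.4467
  Stage 2: F_2 = 10^(1.08/10) = 1.282, G_2 = 10^(16.6/10) = 45.71
  Stage 3: F_3 = 10^(7.36/10) = 5.445, G_3 = 10^(−5.74/10) = 0.2667
  Stage 4: F_4 = 10^(6.73/10) = 4.710, G_4 = 10^(26.3/10) = 426.6
Friis cascade:
  F = 2.239 + (1.282 − 1)/0.4467 + (5.445 − 1)/20.42 + (4.710 − 1)/5.445 = 3.770
NF = 10 log₁₀(3.770) = 5.76 dB

5.76 dB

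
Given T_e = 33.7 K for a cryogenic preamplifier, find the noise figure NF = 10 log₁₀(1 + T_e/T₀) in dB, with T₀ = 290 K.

0.477 dB

F = 1 + T_e/T₀ = 1 + 33.7/290 = 1.11621
NF = 10 log₁₀(1.11621) = 0.477 dB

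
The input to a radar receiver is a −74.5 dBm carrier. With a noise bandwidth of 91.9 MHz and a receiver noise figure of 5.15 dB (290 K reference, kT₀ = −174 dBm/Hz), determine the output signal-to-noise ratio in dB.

Noise floor: N = −174 + 10 log₁₀(B) + NF
10 log₁₀(9.19×10⁷) = 79.63 dB
N = −174 + 79.63 + 5.15 = −89.22 dBm
SNR = P_sig − N = −74.5 − (−89.22) = 14.72 dB → 14.7 dB

14.7 dB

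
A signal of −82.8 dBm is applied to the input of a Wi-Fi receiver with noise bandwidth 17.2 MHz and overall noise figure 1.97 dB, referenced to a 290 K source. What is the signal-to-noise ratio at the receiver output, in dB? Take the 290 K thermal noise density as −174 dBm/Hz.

Noise floor: N = −174 + 10 log₁₀(B) + NF
10 log₁₀(1.72×10⁷) = 72.36 dB
N = −174 + 72.36 + 1.97 = −99.67 dBm
SNR = P_sig − N = −82.8 − (−99.67) = 16.87 dB → 16.9 dB

16.9 dB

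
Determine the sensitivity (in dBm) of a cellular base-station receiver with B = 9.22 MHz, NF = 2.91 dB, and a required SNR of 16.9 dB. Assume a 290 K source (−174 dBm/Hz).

Sensitivity = −174 + 10 log₁₀(B) + NF + SNR_min
= −174 + 69.65 + 2.91 + 16.9
= −84.54 dBm → −84.5 dBm

−84.5 dBm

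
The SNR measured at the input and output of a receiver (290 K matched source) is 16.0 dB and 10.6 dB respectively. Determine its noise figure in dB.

5.4 dB

NF (dB) = SNR_in(dB) − SNR_out(dB) when the source is at T₀
NF = 16.0 − 10.6 = 5.4 dB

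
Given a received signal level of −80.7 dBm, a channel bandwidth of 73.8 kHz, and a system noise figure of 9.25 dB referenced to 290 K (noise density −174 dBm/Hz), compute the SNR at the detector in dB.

Noise floor: N = −174 + 10 log₁₀(B) + NF
10 log₁₀(7.38×10⁴) = 48.68 dB
N = −174 + 48.68 + 9.25 = −116.07 dBm
SNR = P_sig − N = −80.7 − (−116.07) = 35.37 dB → 35.4 dB

35.4 dB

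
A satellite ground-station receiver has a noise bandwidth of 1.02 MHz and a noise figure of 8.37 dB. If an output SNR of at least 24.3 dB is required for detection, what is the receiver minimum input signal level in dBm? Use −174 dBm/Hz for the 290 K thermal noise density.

−81.2 dBm

Sensitivity = −174 + 10 log₁₀(B) + NF + SNR_min
= −174 + 60.09 + 8.37 + 24.3
= −81.24 dBm → −81.2 dBm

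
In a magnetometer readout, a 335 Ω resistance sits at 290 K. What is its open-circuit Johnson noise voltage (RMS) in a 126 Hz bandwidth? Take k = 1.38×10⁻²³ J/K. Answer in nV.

26.0 nV

V_n = √(4kTRB)
4kTRB = 4 × 1.38×10⁻²³ × 290 × 3.35×10² × 1.26×10² = 6.76×10⁻¹⁶ V²
V_n = √(6.76×10⁻¹⁶) = 2.60×10⁻⁸ V = 26.0 nV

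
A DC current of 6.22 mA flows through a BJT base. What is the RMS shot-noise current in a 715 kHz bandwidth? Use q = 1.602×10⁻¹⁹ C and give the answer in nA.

37.7 nA

I_n = √(2qI·B)
2qI·B = 2 × 1.602×10⁻¹⁹ × 6.22×10⁻³ × 7.15×10⁵ = 1.42×10⁻¹⁵ A²
I_n = √(1.42×10⁻¹⁵) = 3.77×10⁻⁸ A = 37.7 nA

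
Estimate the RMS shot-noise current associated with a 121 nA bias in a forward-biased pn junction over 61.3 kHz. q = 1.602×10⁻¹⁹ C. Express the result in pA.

I_n = √(2qI·B)
2qI·B = 2 × 1.602×10⁻¹⁹ × 1.21×10⁻⁷ × 6.13×10⁴ = 2.38×10⁻²¹ A²
I_n = √(2.38×10⁻²¹) = 4.87×10⁻¹¹ A = 48.7 pA

48.7 pA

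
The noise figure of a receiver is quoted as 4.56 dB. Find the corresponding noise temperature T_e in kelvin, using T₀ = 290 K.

F = 10^(4.56/10) = 2.85759
T_e = (F − 1)·T₀ = (2.85759 − 1) × 290 = 539 K

539 K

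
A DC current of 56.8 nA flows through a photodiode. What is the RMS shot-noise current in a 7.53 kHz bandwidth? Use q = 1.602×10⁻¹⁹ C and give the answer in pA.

11.7 pA

I_n = √(2qI·B)
2qI·B = 2 × 1.602×10⁻¹⁹ × 5.68×10⁻⁸ × 7.53×10³ = 1.37×10⁻²² A²
I_n = √(1.37×10⁻²²) = 1.17×10⁻¹¹ A = 11.7 pA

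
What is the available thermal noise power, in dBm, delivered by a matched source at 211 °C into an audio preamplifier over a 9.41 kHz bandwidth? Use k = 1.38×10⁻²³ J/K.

−132.0 dBm

T = 211 °C + 273.15 = 484.15 K
P_n = kTB = 1.38×10⁻²³ × 484.15 × 9.41×10³ = 6.29×10⁻¹⁷ W
In dBm: 10 log₁₀(6.29×10⁻¹⁷ / 10⁻³) = −132.0 dBm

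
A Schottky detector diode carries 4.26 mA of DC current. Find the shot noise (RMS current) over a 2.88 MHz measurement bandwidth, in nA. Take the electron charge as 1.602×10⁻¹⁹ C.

I_n = √(2qI·B)
2qI·B = 2 × 1.602×10⁻¹⁹ × 4.26×10⁻³ × 2.88×10⁶ = 3.93×10⁻¹⁵ A²
I_n = √(3.93×10⁻¹⁵) = 6.27×10⁻⁸ A = 62.7 nA

62.7 nA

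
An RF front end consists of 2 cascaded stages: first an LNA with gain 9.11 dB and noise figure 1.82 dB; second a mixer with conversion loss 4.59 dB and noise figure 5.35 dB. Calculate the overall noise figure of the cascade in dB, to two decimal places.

2.60 dB

Convert to linear (a loss of L dB is a gain of −L dB): F_i = 10^(NF_i/10), G_i = 10^(G_i,dB/10)
  Stage 1: F_1 = 10^(1.82/10) = 1.521, G_1 = 10^(9.11/10) = 8.147
  Stage 2: F_2 = 10^(5.35/10) = 3.428, G_2 = 10^(−4.59/10) = 0.3475
Friis cascade:
  F = 1.521 + (3.428 − 1)/8.147 = 1.819
NF = 10 log₁₀(1.819) = 2.60 dB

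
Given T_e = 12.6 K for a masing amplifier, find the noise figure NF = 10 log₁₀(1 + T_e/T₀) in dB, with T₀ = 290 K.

F = 1 + T_e/T₀ = 1 + 12.6/290 = 1.04345
NF = 10 log₁₀(1.04345) = 0.185 dB

0.185 dB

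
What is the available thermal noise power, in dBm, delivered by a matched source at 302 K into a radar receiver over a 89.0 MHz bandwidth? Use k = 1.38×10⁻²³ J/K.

P_n = kTB = 1.38×10⁻²³ × 302 × 8.90×10⁷ = 3.71×10⁻¹³ W
In dBm: 10 log₁₀(3.71×10⁻¹³ / 10⁻³) = −94.3 dBm

−94.3 dBm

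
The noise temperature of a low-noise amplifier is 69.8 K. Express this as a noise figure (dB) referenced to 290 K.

0.937 dB

F = 1 + T_e/T₀ = 1 + 69.8/290 = 1.24069
NF = 10 log₁₀(1.24069) = 0.937 dB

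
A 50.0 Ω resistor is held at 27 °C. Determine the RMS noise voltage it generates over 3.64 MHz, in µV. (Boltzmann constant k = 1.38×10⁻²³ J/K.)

1.74 µV

T = 27 °C + 273.15 = 300.15 K
V_n = √(4kTRB)
4kTRB = 4 × 1.38×10⁻²³ × 300.15 × 5.00×10¹ × 3.64×10⁶ = 3.02×10⁻¹² V²
V_n = √(3.02×10⁻¹²) = 1.74×10⁻⁶ V = 1.74 µV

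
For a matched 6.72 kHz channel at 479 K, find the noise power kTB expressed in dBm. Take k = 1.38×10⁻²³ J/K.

P_n = kTB = 1.38×10⁻²³ × 479 × 6.72×10³ = 4.44×10⁻¹⁷ W
In dBm: 10 log₁₀(4.44×10⁻¹⁷ / 10⁻³) = −133.5 dBm

−133.5 dBm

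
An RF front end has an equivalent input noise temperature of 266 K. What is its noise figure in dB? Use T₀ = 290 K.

2.83 dB

F = 1 + T_e/T₀ = 1 + 266/290 = 1.91724
NF = 10 log₁₀(1.91724) = 2.83 dB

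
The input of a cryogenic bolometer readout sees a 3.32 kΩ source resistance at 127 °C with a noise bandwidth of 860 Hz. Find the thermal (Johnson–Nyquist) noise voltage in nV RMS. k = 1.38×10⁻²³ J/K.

T = 127 °C + 273.15 = 400.15 K
V_n = √(4kTRB)
4kTRB = 4 × 1.38×10⁻²³ × 400.15 × 3.32×10³ × 8.60×10² = 6.31×10⁻¹⁴ V²
V_n = √(6.31×10⁻¹⁴) = 2.51×10⁻⁷ V = 251 nV

251 nV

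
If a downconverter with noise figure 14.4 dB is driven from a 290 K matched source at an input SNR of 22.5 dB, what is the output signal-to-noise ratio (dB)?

8.1 dB

By definition F = SNR_in/SNR_out, so in dB: SNR_out = SNR_in − NF
SNR_out = 22.5 − 14.4 = 8.1 dB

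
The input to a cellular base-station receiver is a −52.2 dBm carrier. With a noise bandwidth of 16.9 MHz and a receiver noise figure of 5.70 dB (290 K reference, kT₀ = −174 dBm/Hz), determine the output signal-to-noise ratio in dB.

Noise floor: N = −174 + 10 log₁₀(B) + NF
10 log₁₀(1.69×10⁷) = 72.28 dB
N = −174 + 72.28 + 5.70 = −96.02 dBm
SNR = P_sig − N = −52.2 − (−96.02) = 43.82 dB → 43.8 dB

43.8 dB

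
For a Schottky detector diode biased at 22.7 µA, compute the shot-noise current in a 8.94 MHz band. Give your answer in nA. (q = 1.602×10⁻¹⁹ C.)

I_n = √(2qI·B)
2qI·B = 2 × 1.602×10⁻¹⁹ × 2.27×10⁻⁵ × 8.94×10⁶ = 6.50×10⁻¹⁷ A²
I_n = √(6.50×10⁻¹⁷) = 8.06×10⁻⁹ A = 8.06 nA

8.06 nA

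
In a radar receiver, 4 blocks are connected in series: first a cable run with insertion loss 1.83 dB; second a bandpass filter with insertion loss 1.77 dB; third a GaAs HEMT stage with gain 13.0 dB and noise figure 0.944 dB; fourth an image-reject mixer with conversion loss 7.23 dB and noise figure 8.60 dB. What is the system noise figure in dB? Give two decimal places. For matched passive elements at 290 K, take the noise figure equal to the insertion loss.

5.52 dB

Convert to linear (a loss of L dB is a gain of −L dB): F_i = 10^(NF_i/10), G_i = 10^(G_i,dB/10)
  Stage 1: F_1 = 10^(1.83/10) = 1.524, G_1 = 10^(−1.83/10) = 0.6561
  Stage 2: F_2 = 10^(1.77/10) = 1.503, G_2 = 10^(−1.77/10) = 0.6653
  Stage 3: F_3 = 10^(0.944/10) = 1.243, G_3 = 10^(13.0/10) = 19.95
  Stage 4: F_4 = 10^(8.60/10) = 7.244, G_4 = 10^(−7.23/10) = 0.1892
Friis cascade:
  F = 1.524 + (1.503 − 1)/0.6561 + (1.243 − 1)/0.4365 + (7.244 − 1)/8.710 = 3.564
NF = 10 log₁₀(3.564) = 5.52 dB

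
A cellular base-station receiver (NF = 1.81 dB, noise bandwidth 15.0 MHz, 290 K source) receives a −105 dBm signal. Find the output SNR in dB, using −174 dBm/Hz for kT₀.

−4.6 dB

Noise floor: N = −174 + 10 log₁₀(B) + NF
10 log₁₀(1.50×10⁷) = 71.76 dB
N = −174 + 71.76 + 1.81 = −100.43 dBm
SNR = P_sig − N = −105 − (−100.43) = −4.57 dB → −4.6 dB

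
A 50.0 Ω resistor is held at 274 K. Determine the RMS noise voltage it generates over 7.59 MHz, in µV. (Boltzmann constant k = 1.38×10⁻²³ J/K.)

2.40 µV

V_n = √(4kTRB)
4kTRB = 4 × 1.38×10⁻²³ × 274 × 5.00×10¹ × 7.59×10⁶ = 5.74×10⁻¹² V²
V_n = √(5.74×10⁻¹²) = 2.40×10⁻⁶ V = 2.40 µV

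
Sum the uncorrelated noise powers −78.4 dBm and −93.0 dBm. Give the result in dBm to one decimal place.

Convert to linear, add, convert back:
P₁ = 1.45×10⁻¹¹ W, P₂ = 5.01×10⁻¹³ W
P_tot = 1.50×10⁻¹¹ W → 10 log₁₀(P_tot / 10⁻³) = −78.3 dBm

−78.3 dBm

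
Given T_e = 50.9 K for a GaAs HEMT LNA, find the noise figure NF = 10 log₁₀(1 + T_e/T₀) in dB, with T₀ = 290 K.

0.702 dB

F = 1 + T_e/T₀ = 1 + 50.9/290 = 1.17552
NF = 10 log₁₀(1.17552) = 0.702 dB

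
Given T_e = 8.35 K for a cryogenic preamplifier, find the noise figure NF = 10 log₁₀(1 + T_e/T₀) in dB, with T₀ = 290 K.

F = 1 + T_e/T₀ = 1 + 8.35/290 = 1.02879
NF = 10 log₁₀(1.02879) = 0.123 dB

0.123 dB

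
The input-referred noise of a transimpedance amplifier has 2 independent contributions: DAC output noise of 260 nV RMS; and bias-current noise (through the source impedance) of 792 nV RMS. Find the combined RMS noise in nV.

834 nV

Uncorrelated sources add in power (mean-square): V_tot = √(ΣV_i²)
V_tot = √[(2.60×10⁻⁷)² + (7.92×10⁻⁷)²] = 8.34×10⁻⁷ V = 834 nV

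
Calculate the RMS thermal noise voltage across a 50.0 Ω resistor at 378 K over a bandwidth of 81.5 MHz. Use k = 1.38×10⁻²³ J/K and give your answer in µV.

V_n = √(4kTRB)
4kTRB = 4 × 1.38×10⁻²³ × 378 × 5.00×10¹ × 8.15×10⁷ = 8.50×10⁻¹¹ V²
V_n = √(8.50×10⁻¹¹) = 9.22×10⁻⁶ V = 9.22 µV

9.22 µV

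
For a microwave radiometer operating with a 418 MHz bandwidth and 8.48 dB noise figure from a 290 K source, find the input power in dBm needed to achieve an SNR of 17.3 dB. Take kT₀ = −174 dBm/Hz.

−62.0 dBm

Sensitivity = −174 + 10 log₁₀(B) + NF + SNR_min
= −174 + 86.21 + 8.48 + 17.3
= −62.01 dBm → −62.0 dBm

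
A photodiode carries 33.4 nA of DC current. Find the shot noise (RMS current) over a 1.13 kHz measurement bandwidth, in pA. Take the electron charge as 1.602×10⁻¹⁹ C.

I_n = √(2qI·B)
2qI·B = 2 × 1.602×10⁻¹⁹ × 3.34×10⁻⁸ × 1.13×10³ = 1.21×10⁻²³ A²
I_n = √(1.21×10⁻²³) = 3.48×10⁻¹² A = 3.48 pA

3.48 pA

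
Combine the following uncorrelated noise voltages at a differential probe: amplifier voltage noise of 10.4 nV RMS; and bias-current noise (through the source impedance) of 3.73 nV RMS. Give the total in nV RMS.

Uncorrelated sources add in power (mean-square): V_tot = √(ΣV_i²)
V_tot = √[(1.04×10⁻⁸)² + (3.73×10⁻⁹)²] = 1.10×10⁻⁸ V = 11.0 nV

11.0 nV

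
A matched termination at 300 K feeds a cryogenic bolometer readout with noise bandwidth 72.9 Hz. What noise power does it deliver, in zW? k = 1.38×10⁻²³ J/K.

302 zW

P_n = kTB = 1.38×10⁻²³ × 300 × 7.29×10¹ = 3.02×10⁻¹⁹ W = 302 zW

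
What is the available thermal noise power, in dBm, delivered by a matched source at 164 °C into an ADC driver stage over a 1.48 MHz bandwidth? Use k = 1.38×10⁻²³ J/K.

−110.5 dBm

T = 164 °C + 273.15 = 437.15 K
P_n = kTB = 1.38×10⁻²³ × 437.15 × 1.48×10⁶ = 8.93×10⁻¹⁵ W
In dBm: 10 log₁₀(8.93×10⁻¹⁵ / 10⁻³) = −110.5 dBm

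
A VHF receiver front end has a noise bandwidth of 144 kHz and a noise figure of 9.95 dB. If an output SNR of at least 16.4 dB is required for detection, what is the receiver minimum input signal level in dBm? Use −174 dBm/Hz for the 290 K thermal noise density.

Sensitivity = −174 + 10 log₁₀(B) + NF + SNR_min
= −174 + 51.58 + 9.95 + 16.4
= −96.07 dBm → −96.1 dBm

−96.1 dBm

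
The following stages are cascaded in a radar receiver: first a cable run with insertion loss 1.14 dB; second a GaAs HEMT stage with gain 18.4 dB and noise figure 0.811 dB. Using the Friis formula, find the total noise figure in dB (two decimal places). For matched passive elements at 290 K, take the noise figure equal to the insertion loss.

1.95 dB

Convert to linear (a loss of L dB is a gain of −L dB): F_i = 10^(NF_i/10), G_i = 10^(G_i,dB/10)
  Stage 1: F_1 = 10^(1.14/10) = 1.300, G_1 = 10^(−1.14/10) = 0.7691
  Stage 2: F_2 = 10^(0.811/10) = 1.205, G_2 = 10^(18.4/10) = 69.18
Friis cascade:
  F = 1.300 + (1.205 − 1)/0.7691 = 1.567
NF = 10 log₁₀(1.567) = 1.95 dB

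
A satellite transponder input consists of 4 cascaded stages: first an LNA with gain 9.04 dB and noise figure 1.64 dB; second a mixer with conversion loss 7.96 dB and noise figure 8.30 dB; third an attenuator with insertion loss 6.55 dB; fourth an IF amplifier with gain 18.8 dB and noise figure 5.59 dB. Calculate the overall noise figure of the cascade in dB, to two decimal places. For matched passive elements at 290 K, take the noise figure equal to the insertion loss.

11.51 dB

Convert to linear (a loss of L dB is a gain of −L dB): F_i = 10^(NF_i/10), G_i = 10^(G_i,dB/10)
  Stage 1: F_1 = 10^(1.64/10) = 1.459, G_1 = 10^(9.04/10) = 8.017
  Stage 2: F_2 = 10^(8.30/10) = 6.761, G_2 = 10^(−7.96/10) = 0.1600
  Stage 3: F_3 = 10^(6.55/10) = 4.519, G_3 = 10^(−6.55/10) = 0.2213
  Stage 4: F_4 = 10^(5.59/10) = 3.622, G_4 = 10^(18.8/10) = 75.86
Friis cascade:
  F = 1.459 + (6.761 − 1)/8.017 + (4.519 − 1)/1.282 + (3.622 − 1)/0.2838 = 14.16
NF = 10 log₁₀(14.16) = 11.51 dB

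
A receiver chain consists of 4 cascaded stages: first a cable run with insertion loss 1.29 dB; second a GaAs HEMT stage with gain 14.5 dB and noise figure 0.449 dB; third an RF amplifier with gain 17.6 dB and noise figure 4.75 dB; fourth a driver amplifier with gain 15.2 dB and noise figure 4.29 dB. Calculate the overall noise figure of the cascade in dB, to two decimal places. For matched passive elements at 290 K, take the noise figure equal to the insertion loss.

2.01 dB

Convert to linear (a loss of L dB is a gain of −L dB): F_i = 10^(NF_i/10), G_i = 10^(G_i,dB/10)
  Stage 1: F_1 = 10^(1.29/10) = 1.346, G_1 = 10^(−1.29/10) = 0.7430
  Stage 2: F_2 = 10^(0.449/10) = 1.109, G_2 = 10^(14.5/10) = 28.18
  Stage 3: F_3 = 10^(4.75/10) = 2.985, G_3 = 10^(17.6/10) = 57.54
  Stage 4: F_4 = 10^(4.29/10) = 2.685, G_4 = 10^(15.2/10) = 33.11
Friis cascade:
  F = 1.346 + (1.109 − 1)/0.7430 + (2.985 − 1)/20.94 + (2.685 − 1)/1205 = 1.589
NF = 10 log₁₀(1.589) = 2.01 dB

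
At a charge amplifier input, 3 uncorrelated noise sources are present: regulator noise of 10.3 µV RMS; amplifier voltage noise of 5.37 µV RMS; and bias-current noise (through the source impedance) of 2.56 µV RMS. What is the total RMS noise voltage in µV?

11.9 µV

Uncorrelated sources add in power (mean-square): V_tot = √(ΣV_i²)
V_tot = √[(1.03×10⁻⁵)² + (5.37×10⁻⁶)² + (2.56×10⁻⁶)²] = 1.19×10⁻⁵ V = 11.9 µV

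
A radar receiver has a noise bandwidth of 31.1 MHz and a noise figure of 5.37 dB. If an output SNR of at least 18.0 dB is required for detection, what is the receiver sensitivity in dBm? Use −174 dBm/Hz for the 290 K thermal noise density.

−75.7 dBm

Sensitivity = −174 + 10 log₁₀(B) + NF + SNR_min
= −174 + 74.93 + 5.37 + 18.0
= −75.70 dBm → −75.7 dBm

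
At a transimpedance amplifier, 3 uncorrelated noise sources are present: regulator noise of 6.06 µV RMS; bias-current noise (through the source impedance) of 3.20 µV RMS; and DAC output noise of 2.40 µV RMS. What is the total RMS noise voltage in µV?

Uncorrelated sources add in power (mean-square): V_tot = √(ΣV_i²)
V_tot = √[(6.06×10⁻⁶)² + (3.20×10⁻⁶)² + (2.40×10⁻⁶)²] = 7.26×10⁻⁶ V = 7.26 µV

7.26 µV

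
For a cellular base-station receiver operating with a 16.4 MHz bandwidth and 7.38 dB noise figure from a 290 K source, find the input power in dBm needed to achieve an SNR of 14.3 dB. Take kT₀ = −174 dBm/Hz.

Sensitivity = −174 + 10 log₁₀(B) + NF + SNR_min
= −174 + 72.15 + 7.38 + 14.3
= −80.17 dBm → −80.2 dBm

−80.2 dBm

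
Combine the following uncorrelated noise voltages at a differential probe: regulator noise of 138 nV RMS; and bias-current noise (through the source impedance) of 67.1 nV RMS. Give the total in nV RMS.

153 nV

Uncorrelated sources add in power (mean-square): V_tot = √(ΣV_i²)
V_tot = √[(1.38×10⁻⁷)² + (6.71×10⁻⁸)²] = 1.53×10⁻⁷ V = 153 nV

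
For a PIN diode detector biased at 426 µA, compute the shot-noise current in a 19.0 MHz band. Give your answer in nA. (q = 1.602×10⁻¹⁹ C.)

I_n = √(2qI·B)
2qI·B = 2 × 1.602×10⁻¹⁹ × 4.26×10⁻⁴ × 1.90×10⁷ = 2.59×10⁻¹⁵ A²
I_n = √(2.59×10⁻¹⁵) = 5.09×10⁻⁸ A = 50.9 nA

50.9 nA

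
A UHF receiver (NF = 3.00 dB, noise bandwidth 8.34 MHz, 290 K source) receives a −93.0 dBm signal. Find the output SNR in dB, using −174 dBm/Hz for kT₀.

Noise floor: N = −174 + 10 log₁₀(B) + NF
10 log₁₀(8.34×10⁶) = 69.21 dB
N = −174 + 69.21 + 3.00 = −101.79 dBm
SNR = P_sig − N = −93.0 − (−101.79) = 8.79 dB → 8.8 dB

8.8 dB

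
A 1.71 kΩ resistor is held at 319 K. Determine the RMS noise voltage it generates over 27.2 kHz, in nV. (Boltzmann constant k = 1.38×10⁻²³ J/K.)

V_n = √(4kTRB)
4kTRB = 4 × 1.38×10⁻²³ × 319 × 1.71×10³ × 2.72×10⁴ = 8.19×10⁻¹³ V²
V_n = √(8.19×10⁻¹³) = 9.05×10⁻⁷ V = 905 nV

905 nV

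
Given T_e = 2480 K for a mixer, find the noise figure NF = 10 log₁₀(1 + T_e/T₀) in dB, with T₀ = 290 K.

F = 1 + T_e/T₀ = 1 + 2480/290 = 9.55172
NF = 10 log₁₀(9.55172) = 9.80 dB

9.80 dB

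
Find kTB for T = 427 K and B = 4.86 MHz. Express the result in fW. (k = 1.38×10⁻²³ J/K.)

28.6 fW

P_n = kTB = 1.38×10⁻²³ × 427 × 4.86×10⁶ = 2.86×10⁻¹⁴ W = 28.6 fW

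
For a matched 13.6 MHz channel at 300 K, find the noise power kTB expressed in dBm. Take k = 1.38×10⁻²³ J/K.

P_n = kTB = 1.38×10⁻²³ × 300 × 1.36×10⁷ = 5.63×10⁻¹⁴ W
In dBm: 10 log₁₀(5.63×10⁻¹⁴ / 10⁻³) = −102.5 dBm

−102.5 dBm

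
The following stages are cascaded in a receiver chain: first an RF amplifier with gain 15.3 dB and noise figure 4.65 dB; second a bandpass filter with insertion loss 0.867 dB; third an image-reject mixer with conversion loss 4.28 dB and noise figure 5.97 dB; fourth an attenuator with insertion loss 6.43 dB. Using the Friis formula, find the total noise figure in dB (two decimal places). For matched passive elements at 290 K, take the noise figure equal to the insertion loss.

5.26 dB

Convert to linear (a loss of L dB is a gain of −L dB): F_i = 10^(NF_i/10), G_i = 10^(G_i,dB/10)
  Stage 1: F_1 = 10^(4.65/10) = 2.917, G_1 = 10^(15.3/10) = 33.88
  Stage 2: F_2 = 10^(0.867/10) = 1.221, G_2 = 10^(−0.867/10) = 0.8190
  Stage 3: F_3 = 10^(5.97/10) = 3.954, G_3 = 10^(−4.28/10) = 0.3733
  Stage 4: F_4 = 10^(6.43/10) = 4.395, G_4 = 10^(−6.43/10) = 0.2275
Friis cascade:
  F = 2.917 + (1.221 − 1)/33.88 + (3.954 − 1)/27.75 + (4.395 − 1)/10.36 = 3.358
NF = 10 log₁₀(3.358) = 5.26 dB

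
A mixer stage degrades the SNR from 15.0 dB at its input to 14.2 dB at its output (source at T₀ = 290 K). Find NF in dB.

0.8 dB

NF (dB) = SNR_in(dB) − SNR_out(dB) when the source is at T₀
NF = 15.0 − 14.2 = 0.8 dB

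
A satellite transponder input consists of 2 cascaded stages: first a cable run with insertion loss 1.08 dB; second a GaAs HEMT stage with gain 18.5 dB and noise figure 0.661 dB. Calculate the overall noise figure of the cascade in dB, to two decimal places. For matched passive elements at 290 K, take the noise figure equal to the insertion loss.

Convert to linear (a loss of L dB is a gain of −L dB): F_i = 10^(NF_i/10), G_i = 10^(G_i,dB/10)
  Stage 1: F_1 = 10^(1.08/10) = 1.282, G_1 = 10^(−1.08/10) = 0.7798
  Stage 2: F_2 = 10^(0.661/10) = 1.164, G_2 = 10^(18.5/10) = 70.79
Friis cascade:
  F = 1.282 + (1.164 − 1)/0.7798 = 1.493
NF = 10 log₁₀(1.493) = 1.74 dB

1.74 dB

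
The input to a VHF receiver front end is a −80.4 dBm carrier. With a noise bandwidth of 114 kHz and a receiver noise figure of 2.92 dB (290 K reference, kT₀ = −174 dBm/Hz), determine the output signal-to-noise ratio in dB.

Noise floor: N = −174 + 10 log₁₀(B) + NF
10 log₁₀(1.14×10⁵) = 50.57 dB
N = −174 + 50.57 + 2.92 = −120.51 dBm
SNR = P_sig − N = −80.4 − (−120.51) = 40.11 dB → 40.1 dB

40.1 dB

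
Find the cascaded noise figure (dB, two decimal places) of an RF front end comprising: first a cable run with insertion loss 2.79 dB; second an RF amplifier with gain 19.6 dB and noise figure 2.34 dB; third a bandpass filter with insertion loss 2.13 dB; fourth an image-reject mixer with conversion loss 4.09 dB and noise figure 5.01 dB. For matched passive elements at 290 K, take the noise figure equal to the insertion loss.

Convert to linear (a loss of L dB is a gain of −L dB): F_i = 10^(NF_i/10), G_i = 10^(G_i,dB/10)
  Stage 1: F_1 = 10^(2.79/10) = 1.901, G_1 = 10^(−2.79/10) = 0.5260
  Stage 2: F_2 = 10^(2.34/10) = 1.714, G_2 = 10^(19.6/10) = 91.20
  Stage 3: F_3 = 10^(2.13/10) = 1.633, G_3 = 10^(−2.13/10) = 0.6124
  Stage 4: F_4 = 10^(5.01/10) = 3.170, G_4 = 10^(−4.09/10) = 0.3899
Friis cascade:
  F = 1.901 + (1.714 − 1)/0.5260 + (1.633 − 1)/47.97 + (3.170 − 1)/29.38 = 3.345
NF = 10 log₁₀(3.345) = 5.24 dB

5.24 dB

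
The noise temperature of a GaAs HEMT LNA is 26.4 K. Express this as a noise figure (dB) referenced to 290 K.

0.378 dB

F = 1 + T_e/T₀ = 1 + 26.4/290 = 1.09103
NF = 10 log₁₀(1.09103) = 0.378 dB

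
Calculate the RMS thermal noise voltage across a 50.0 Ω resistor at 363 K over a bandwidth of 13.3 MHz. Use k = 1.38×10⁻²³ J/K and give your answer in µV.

3.65 µV

V_n = √(4kTRB)
4kTRB = 4 × 1.38×10⁻²³ × 363 × 5.00×10¹ × 1.33×10⁷ = 1.33×10⁻¹¹ V²
V_n = √(1.33×10⁻¹¹) = 3.65×10⁻⁶ V = 3.65 µV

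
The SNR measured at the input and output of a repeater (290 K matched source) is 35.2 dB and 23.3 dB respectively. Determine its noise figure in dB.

NF (dB) = SNR_in(dB) − SNR_out(dB) when the source is at T₀
NF = 35.2 − 23.3 = 11.9 dB

11.9 dB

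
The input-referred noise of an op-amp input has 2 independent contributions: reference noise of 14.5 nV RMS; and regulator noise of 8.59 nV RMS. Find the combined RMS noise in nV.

Uncorrelated sources add in power (mean-square): V_tot = √(ΣV_i²)
V_tot = √[(1.45×10⁻⁸)² + (8.59×10⁻⁹)²] = 1.69×10⁻⁸ V = 16.9 nV

16.9 nV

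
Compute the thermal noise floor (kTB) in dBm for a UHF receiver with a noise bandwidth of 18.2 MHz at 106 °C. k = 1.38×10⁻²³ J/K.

−100.2 dBm

T = 106 °C + 273.15 = 379.15 K
P_n = kTB = 1.38×10⁻²³ × 379.15 × 1.82×10⁷ = 9.52×10⁻¹⁴ W
In dBm: 10 log₁₀(9.52×10⁻¹⁴ / 10⁻³) = −100.2 dBm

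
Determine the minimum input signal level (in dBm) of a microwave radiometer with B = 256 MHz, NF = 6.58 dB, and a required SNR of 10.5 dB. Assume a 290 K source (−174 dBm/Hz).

Sensitivity = −174 + 10 log₁₀(B) + NF + SNR_min
= −174 + 84.08 + 6.58 + 10.5
= −72.84 dBm → −72.8 dBm

−72.8 dBm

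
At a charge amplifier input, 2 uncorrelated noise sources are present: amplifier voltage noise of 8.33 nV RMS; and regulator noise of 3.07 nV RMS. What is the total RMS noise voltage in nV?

8.88 nV

Uncorrelated sources add in power (mean-square): V_tot = √(ΣV_i²)
V_tot = √[(8.33×10⁻⁹)² + (3.07×10⁻⁹)²] = 8.88×10⁻⁹ V = 8.88 nV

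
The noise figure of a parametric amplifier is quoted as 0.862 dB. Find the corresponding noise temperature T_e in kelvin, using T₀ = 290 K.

63.7 K

F = 10^(0.862/10) = 1.21955
T_e = (F − 1)·T₀ = (1.21955 − 1) × 290 = 63.7 K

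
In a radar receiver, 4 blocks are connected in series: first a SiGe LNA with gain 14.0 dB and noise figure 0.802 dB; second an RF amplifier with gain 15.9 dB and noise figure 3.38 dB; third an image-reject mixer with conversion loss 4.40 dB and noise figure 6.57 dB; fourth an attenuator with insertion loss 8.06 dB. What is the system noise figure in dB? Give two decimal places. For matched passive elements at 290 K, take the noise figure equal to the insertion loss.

Convert to linear (a loss of L dB is a gain of −L dB): F_i = 10^(NF_i/10), G_i = 10^(G_i,dB/10)
  Stage 1: F_1 = 10^(0.802/10) = 1.203, G_1 = 10^(14.0/10) = 25.12
  Stage 2: F_2 = 10^(3.38/10) = 2.178, G_2 = 10^(15.9/10) = 38.90
  Stage 3: F_3 = 10^(6.57/10) = 4.539, G_3 = 10^(−4.40/10) = 0.3631
  Stage 4: F_4 = 10^(8.06/10) = 6.397, G_4 = 10^(−8.06/10) = 0.1563
Friis cascade:
  F = 1.203 + (2.178 − 1)/25.12 + (4.539 − 1)/977.2 + (6.397 − 1)/354.8 = 1.269
NF = 10 log₁₀(1.269) = 1.03 dB

1.03 dB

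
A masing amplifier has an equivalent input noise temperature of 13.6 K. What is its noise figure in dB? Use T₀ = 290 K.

F = 1 + T_e/T₀ = 1 + 13.6/290 = 1.0469
NF = 10 log₁₀(1.0469) = 0.199 dB

0.199 dB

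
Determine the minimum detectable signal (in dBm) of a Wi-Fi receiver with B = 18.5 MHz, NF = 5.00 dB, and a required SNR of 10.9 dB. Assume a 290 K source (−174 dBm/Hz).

Sensitivity = −174 + 10 log₁₀(B) + NF + SNR_min
= −174 + 72.67 + 5.00 + 10.9
= −85.43 dBm → −85.4 dBm

−85.4 dBm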